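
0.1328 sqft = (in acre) 3.049e-06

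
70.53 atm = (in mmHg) 5.36e+04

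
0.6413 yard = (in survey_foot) 1.924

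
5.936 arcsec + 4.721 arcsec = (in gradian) 0.003289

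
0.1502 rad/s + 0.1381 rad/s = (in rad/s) 0.2883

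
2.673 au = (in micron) 3.999e+17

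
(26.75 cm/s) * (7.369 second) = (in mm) 1971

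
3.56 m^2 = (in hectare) 0.000356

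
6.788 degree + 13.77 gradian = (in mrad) 334.8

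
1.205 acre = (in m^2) 4876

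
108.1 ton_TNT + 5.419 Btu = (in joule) 4.523e+11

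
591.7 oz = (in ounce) 591.7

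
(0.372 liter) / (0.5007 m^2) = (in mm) 0.743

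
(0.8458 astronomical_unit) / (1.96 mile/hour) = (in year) 4579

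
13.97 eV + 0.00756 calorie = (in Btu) 2.998e-05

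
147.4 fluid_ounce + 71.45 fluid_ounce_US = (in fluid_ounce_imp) 227.8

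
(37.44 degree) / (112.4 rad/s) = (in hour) 1.615e-06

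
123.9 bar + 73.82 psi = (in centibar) 1.29e+04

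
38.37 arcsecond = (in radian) 0.000186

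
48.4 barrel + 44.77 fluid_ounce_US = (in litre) 7696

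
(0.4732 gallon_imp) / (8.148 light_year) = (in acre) 6.896e-24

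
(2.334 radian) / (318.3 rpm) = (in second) 0.07002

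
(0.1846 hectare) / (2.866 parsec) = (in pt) 5.917e-11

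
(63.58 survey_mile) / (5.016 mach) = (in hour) 0.01664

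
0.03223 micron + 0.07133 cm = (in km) 7.133e-07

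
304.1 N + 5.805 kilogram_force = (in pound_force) 81.16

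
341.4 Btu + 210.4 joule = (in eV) 2.249e+24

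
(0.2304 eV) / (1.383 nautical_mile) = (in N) 1.441e-23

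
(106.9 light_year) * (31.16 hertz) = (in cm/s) 3.151e+21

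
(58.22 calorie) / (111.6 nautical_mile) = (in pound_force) 0.000265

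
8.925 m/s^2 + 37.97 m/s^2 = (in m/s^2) 46.89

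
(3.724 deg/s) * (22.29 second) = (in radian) 1.449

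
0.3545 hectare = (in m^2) 3545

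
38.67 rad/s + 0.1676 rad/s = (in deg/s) 2225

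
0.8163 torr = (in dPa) 1088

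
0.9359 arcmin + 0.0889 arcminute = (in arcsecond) 61.49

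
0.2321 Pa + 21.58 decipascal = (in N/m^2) 2.39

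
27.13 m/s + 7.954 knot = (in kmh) 112.4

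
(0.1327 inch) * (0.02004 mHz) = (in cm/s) 6.755e-06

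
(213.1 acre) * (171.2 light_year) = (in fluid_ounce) 4.723e+28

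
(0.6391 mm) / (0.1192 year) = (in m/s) 1.7e-10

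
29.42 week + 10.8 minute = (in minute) 2.966e+05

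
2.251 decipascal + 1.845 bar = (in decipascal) 1.845e+06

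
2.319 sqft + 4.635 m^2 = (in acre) 0.001199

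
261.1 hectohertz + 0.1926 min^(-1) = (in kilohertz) 26.11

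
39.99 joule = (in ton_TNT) 9.558e-09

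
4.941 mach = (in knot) 3270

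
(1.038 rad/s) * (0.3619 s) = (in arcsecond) 7.748e+04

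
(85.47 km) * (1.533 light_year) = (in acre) 3.063e+17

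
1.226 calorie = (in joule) 5.13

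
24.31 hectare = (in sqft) 2.617e+06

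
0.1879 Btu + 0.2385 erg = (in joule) 198.2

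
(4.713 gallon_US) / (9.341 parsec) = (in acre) 1.529e-23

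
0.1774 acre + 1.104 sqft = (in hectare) 0.0718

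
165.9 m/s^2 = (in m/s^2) 165.9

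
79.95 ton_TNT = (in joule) 3.345e+11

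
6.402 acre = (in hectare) 2.591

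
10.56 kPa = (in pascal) 1.056e+04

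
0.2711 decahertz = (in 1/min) 162.7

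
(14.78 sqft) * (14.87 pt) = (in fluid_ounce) 243.6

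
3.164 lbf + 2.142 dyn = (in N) 14.07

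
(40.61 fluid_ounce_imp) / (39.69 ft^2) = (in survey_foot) 0.001027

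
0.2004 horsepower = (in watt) 149.4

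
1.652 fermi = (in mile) 1.027e-18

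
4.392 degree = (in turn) 0.0122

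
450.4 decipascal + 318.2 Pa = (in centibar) 0.3632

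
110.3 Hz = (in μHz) 1.103e+08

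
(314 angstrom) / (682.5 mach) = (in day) 1.564e-18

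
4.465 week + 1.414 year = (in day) 547.4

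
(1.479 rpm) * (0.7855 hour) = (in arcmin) 1.506e+06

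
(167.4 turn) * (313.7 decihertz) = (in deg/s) 1.89e+06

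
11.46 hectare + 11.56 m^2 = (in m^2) 1.146e+05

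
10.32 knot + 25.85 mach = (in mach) 25.87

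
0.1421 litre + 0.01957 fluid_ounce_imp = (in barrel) 0.0008973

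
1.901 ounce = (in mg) 5.389e+04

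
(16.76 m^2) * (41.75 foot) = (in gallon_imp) 4.691e+04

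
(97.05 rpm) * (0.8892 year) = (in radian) 2.85e+08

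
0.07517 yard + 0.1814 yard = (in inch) 9.237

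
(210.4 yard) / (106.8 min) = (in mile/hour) 0.06716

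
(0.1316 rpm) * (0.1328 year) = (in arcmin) 1.984e+08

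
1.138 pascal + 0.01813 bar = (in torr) 13.61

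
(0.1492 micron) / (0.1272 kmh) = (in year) 1.339e-13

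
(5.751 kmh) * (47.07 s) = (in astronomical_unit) 5.026e-10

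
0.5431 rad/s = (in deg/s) 31.12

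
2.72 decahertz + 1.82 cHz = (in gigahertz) 2.722e-08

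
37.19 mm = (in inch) 1.464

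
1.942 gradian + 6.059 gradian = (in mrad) 125.7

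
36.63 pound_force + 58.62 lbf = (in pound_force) 95.25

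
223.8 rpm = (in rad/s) 23.44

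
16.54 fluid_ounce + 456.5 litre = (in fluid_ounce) 1.545e+04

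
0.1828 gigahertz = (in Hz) 1.828e+08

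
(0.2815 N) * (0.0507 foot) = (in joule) 0.00435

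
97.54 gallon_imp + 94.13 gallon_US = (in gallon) 211.3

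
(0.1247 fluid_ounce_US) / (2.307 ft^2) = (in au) 1.15e-16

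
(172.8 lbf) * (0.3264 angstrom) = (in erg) 0.2509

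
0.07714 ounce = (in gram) 2.187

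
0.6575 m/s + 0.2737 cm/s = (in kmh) 2.377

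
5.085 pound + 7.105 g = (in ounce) 81.61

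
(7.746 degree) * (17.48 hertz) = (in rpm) 22.57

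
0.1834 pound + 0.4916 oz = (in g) 97.13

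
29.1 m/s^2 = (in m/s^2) 29.1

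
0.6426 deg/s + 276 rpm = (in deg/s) 1657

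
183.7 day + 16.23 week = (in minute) 4.281e+05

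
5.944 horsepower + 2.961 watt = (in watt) 4435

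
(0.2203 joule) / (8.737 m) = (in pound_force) 0.005668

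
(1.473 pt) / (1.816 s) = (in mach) 8.404e-07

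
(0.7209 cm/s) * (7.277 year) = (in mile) 1028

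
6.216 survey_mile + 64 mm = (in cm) 1e+06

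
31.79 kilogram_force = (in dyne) 3.118e+07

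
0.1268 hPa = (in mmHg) 0.09511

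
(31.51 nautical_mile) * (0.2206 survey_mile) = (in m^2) 2.072e+07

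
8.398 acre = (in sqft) 3.658e+05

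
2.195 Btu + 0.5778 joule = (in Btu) 2.196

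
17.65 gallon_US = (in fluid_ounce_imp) 2351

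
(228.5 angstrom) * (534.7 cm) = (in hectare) 1.222e-11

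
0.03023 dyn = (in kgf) 3.083e-08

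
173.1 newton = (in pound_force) 38.91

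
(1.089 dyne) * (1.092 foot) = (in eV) 2.262e+13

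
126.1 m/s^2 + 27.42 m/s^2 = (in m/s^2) 153.5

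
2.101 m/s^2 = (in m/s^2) 2.101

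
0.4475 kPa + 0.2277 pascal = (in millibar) 4.477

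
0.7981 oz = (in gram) 22.63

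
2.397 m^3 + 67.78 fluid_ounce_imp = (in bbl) 15.09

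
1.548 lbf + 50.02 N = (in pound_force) 12.79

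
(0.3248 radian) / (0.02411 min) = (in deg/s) 12.86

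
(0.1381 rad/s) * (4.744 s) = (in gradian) 41.71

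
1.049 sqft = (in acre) 2.408e-05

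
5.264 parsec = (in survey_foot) 5.329e+17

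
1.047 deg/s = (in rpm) 0.1745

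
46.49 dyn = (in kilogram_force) 4.741e-05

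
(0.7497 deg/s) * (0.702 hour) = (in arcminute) 1.137e+05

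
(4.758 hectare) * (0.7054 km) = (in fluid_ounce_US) 1.135e+12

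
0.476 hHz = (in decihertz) 476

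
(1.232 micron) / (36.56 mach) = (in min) 1.649e-12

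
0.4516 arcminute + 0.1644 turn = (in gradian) 65.77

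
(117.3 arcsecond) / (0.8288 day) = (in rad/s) 7.942e-09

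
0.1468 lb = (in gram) 66.59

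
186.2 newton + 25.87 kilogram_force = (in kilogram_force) 44.86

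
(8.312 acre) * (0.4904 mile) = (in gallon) 7.013e+09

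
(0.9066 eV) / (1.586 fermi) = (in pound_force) 2.059e-05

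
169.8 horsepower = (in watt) 1.266e+05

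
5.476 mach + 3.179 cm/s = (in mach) 5.476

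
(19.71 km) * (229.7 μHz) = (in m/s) 4.527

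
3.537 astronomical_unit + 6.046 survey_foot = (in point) 1.5e+15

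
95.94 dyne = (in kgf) 9.783e-05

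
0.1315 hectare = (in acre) 0.3249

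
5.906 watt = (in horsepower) 0.00792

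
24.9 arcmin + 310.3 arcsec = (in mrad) 8.747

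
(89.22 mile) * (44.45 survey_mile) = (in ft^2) 1.106e+11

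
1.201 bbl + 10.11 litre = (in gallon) 53.11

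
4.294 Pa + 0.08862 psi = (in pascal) 615.3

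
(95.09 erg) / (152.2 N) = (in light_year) 6.604e-24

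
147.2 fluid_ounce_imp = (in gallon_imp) 0.92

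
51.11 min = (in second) 3067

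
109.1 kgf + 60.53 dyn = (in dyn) 1.07e+08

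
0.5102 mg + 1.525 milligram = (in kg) 2.035e-06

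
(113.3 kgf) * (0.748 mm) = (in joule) 0.8311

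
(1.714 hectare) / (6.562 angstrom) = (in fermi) 2.612e+28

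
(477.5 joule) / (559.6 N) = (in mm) 853.3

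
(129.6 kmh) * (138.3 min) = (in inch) 1.176e+07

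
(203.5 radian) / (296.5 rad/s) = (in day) 7.944e-06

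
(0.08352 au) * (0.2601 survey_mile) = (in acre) 1.292e+09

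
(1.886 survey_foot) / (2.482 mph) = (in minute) 0.008635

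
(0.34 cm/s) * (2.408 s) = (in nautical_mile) 4.421e-06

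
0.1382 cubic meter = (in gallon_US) 36.51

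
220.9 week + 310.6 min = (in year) 4.237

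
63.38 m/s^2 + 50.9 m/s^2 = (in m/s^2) 114.3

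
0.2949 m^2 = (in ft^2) 3.174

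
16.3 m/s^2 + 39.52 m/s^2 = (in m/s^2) 55.82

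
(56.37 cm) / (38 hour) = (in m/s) 4.121e-06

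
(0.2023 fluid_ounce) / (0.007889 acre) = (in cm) 1.874e-05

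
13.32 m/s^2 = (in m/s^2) 13.32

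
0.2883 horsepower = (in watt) 215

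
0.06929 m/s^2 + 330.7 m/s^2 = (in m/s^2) 330.8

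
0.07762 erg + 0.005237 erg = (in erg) 0.08286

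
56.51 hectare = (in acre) 139.6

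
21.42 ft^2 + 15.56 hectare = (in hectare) 15.56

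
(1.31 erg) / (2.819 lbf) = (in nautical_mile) 5.641e-12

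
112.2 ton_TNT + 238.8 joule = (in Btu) 4.449e+08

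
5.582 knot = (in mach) 0.008434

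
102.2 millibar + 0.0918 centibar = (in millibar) 103.1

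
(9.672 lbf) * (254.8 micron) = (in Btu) 1.039e-05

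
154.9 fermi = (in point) 4.391e-10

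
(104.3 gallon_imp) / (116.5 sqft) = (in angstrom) 4.381e+08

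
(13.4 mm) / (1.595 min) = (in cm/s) 0.014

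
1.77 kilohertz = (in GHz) 1.77e-06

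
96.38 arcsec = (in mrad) 0.4673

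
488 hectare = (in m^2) 4.88e+06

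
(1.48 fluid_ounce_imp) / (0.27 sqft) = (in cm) 0.1676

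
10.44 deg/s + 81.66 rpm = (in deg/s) 500.4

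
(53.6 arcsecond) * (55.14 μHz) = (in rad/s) 1.433e-08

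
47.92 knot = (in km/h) 88.75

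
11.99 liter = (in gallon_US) 3.167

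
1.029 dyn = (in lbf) 2.313e-06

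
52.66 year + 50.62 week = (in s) 1.691e+09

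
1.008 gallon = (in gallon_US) 1.008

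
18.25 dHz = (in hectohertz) 0.01825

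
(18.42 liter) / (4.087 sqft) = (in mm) 48.51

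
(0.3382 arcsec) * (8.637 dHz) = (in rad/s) 1.416e-06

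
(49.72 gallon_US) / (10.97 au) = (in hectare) 1.147e-17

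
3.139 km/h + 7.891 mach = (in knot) 5225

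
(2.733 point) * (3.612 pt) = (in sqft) 1.322e-05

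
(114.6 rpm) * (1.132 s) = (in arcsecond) 2.802e+06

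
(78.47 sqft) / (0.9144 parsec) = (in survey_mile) 1.605e-19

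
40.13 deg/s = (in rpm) 6.688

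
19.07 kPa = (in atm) 0.1882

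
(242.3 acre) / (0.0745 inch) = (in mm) 5.182e+11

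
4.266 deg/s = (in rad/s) 0.07446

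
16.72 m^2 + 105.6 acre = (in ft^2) 4.6e+06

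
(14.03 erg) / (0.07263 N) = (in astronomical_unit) 1.291e-16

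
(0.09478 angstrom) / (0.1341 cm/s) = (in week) 1.169e-14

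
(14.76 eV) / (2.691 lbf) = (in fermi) 0.0001976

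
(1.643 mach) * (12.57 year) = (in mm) 2.218e+14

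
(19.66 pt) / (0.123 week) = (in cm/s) 9.323e-06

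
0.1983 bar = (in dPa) 1.983e+05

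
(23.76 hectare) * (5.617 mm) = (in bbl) 8394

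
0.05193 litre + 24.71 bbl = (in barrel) 24.71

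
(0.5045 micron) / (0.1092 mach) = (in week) 2.243e-14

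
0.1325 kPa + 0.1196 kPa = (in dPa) 2521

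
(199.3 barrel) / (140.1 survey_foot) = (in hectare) 7.42e-05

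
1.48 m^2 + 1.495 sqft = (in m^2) 1.619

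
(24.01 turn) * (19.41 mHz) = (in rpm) 27.96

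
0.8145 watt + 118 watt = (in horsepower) 0.1593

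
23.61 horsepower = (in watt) 1.761e+04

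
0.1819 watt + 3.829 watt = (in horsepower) 0.005379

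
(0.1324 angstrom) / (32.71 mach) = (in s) 1.189e-15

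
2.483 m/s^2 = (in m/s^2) 2.483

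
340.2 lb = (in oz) 5443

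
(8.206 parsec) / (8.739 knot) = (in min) 9.387e+14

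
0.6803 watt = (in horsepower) 0.0009123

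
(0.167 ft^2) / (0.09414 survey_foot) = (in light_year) 5.715e-17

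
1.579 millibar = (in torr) 1.184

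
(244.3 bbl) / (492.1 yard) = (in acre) 2.133e-05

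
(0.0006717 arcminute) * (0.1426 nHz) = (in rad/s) 2.786e-17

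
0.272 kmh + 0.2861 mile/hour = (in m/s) 0.2035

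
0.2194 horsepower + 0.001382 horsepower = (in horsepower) 0.2208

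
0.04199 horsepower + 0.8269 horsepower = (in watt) 647.9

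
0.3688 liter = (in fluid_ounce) 12.47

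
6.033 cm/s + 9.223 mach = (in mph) 7025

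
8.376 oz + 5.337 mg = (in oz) 8.376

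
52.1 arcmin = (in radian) 0.01516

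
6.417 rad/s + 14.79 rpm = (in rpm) 76.07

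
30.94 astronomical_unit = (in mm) 4.629e+15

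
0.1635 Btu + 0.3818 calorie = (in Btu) 0.165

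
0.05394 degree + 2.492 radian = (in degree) 142.8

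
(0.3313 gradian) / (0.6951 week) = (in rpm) 1.182e-07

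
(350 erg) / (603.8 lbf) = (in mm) 1.303e-05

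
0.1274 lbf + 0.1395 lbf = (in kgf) 0.1211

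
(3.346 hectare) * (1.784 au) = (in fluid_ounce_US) 3.02e+20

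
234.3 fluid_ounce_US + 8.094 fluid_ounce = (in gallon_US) 1.894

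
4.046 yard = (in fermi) 3.7e+15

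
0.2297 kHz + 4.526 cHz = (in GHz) 2.297e-07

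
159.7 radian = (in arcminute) 5.49e+05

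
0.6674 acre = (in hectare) 0.2701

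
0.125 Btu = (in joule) 131.9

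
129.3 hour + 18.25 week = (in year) 0.3648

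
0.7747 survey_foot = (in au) 1.578e-12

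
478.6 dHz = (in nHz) 4.786e+10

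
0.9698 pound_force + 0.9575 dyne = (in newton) 4.314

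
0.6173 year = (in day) 225.3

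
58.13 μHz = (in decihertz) 0.0005813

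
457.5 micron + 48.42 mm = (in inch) 1.924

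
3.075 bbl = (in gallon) 129.2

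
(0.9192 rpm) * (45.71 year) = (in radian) 1.388e+08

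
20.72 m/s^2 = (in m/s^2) 20.72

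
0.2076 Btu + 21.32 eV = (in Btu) 0.2076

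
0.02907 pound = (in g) 13.19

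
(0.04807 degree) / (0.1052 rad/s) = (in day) 9.23e-08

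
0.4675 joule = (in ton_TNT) 1.117e-10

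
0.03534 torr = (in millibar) 0.04712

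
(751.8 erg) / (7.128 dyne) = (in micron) 1.055e+06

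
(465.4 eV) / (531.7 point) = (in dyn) 3.975e-11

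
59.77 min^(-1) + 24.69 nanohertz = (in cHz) 99.62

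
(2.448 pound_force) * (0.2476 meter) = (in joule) 2.696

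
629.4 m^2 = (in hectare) 0.06294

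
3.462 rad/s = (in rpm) 33.06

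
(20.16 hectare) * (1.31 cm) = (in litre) 2.641e+06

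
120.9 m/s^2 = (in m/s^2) 120.9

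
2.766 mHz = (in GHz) 2.766e-12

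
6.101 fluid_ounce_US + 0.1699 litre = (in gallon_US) 0.09255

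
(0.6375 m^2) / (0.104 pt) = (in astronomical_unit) 1.162e-07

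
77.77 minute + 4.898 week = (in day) 34.34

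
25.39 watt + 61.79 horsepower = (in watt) 4.61e+04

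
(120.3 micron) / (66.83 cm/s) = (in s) 0.00018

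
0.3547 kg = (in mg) 3.547e+05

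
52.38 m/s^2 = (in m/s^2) 52.38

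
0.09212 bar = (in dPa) 9.212e+04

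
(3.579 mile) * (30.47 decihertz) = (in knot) 3.411e+04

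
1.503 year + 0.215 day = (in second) 4.742e+07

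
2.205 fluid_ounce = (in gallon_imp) 0.01434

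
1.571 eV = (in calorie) 6.016e-20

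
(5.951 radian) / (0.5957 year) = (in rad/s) 3.168e-07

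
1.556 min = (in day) 0.001081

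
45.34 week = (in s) 2.742e+07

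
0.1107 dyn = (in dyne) 0.1107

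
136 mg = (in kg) 0.000136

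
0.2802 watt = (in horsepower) 0.0003758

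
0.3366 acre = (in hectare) 0.1362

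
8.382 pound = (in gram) 3802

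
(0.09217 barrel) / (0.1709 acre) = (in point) 0.06006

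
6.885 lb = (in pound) 6.885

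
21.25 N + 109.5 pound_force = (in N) 508.3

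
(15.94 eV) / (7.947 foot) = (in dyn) 1.054e-13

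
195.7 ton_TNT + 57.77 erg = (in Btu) 7.761e+08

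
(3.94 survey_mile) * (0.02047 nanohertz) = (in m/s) 1.298e-07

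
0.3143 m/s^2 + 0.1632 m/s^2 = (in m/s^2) 0.4775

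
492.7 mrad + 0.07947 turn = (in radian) 0.992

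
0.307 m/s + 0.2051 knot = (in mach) 0.001211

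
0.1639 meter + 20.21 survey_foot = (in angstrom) 6.324e+10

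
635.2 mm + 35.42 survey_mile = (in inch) 2.244e+06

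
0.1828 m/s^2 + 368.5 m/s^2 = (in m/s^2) 368.7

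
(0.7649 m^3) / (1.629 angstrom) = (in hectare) 4.696e+05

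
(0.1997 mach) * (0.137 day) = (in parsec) 2.608e-11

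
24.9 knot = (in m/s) 12.81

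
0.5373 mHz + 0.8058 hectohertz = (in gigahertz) 8.058e-08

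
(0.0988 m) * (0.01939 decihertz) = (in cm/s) 0.01916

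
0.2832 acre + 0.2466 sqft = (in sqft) 1.234e+04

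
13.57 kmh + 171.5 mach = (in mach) 171.5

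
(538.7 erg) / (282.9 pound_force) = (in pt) 0.0001213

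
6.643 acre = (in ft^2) 2.894e+05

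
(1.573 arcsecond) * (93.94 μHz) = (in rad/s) 7.164e-10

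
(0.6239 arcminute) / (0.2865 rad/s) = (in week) 1.047e-09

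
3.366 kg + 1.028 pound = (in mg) 3.832e+06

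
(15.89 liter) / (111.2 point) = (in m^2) 0.4051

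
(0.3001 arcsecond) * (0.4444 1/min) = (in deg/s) 6.174e-07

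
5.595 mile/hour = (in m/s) 2.501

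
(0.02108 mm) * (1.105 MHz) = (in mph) 52.11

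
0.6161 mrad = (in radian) 0.0006161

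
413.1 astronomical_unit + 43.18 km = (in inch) 2.433e+15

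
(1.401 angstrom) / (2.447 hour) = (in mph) 3.558e-14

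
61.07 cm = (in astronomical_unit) 4.082e-12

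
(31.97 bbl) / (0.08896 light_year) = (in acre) 1.492e-18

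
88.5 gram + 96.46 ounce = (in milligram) 2.823e+06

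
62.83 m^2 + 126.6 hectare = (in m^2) 1.266e+06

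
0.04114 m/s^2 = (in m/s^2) 0.04114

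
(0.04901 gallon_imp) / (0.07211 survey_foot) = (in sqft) 0.1091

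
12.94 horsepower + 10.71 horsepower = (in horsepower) 23.65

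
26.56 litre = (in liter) 26.56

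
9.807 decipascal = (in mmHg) 0.007356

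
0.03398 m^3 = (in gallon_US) 8.977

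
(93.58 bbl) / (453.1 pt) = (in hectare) 0.009308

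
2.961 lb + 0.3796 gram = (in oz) 47.39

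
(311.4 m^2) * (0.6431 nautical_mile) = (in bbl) 2.333e+06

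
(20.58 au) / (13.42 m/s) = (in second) 2.294e+11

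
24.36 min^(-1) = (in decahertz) 0.0406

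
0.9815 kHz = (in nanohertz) 9.815e+11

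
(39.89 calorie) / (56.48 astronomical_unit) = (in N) 1.975e-11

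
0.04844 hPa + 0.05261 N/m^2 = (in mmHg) 0.03673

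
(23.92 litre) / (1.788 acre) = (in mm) 0.003306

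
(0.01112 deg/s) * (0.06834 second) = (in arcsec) 2.736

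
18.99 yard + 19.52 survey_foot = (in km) 0.02331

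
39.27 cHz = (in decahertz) 0.03927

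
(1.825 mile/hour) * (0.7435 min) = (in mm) 3.639e+04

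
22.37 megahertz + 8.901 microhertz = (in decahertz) 2.237e+06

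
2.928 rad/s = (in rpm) 27.96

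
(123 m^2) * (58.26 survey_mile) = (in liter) 1.153e+10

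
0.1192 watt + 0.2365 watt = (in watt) 0.3557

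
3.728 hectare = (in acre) 9.212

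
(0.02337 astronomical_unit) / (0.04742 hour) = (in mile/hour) 4.581e+07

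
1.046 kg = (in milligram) 1.046e+06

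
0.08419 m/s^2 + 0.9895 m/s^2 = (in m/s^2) 1.074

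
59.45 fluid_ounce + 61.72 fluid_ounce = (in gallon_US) 0.9466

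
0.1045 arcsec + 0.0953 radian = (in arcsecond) 1.966e+04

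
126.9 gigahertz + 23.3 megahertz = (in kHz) 1.269e+08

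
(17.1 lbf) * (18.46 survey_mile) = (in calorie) 5.401e+05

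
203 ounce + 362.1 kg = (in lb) 811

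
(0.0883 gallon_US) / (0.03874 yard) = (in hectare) 9.436e-07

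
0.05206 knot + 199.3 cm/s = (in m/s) 2.02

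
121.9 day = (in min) 1.755e+05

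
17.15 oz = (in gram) 486.2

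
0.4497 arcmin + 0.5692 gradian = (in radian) 0.009072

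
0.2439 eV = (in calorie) 9.34e-21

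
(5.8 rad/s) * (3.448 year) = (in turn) 1.004e+08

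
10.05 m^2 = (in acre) 0.002483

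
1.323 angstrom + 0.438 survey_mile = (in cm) 7.049e+04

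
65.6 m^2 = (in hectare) 0.00656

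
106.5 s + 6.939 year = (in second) 2.188e+08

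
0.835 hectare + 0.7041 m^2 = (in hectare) 0.8351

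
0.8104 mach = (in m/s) 275.9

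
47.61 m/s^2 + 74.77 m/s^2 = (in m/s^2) 122.4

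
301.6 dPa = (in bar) 0.0003016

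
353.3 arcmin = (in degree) 5.888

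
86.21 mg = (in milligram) 86.21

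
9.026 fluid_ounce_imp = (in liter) 0.2565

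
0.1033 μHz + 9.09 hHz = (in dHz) 9090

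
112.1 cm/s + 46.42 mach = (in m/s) 1.581e+04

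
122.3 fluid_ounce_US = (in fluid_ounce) 122.3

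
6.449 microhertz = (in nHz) 6449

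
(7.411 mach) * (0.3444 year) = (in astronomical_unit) 0.1832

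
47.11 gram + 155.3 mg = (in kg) 0.04727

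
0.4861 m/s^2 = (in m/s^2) 0.4861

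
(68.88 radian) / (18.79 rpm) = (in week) 5.788e-05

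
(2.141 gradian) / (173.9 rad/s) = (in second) 0.0001934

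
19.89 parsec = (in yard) 6.712e+17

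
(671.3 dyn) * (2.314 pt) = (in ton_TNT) 1.31e-15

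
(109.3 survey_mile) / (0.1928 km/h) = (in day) 38.01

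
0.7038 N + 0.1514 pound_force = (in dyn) 1.377e+05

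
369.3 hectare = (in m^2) 3.693e+06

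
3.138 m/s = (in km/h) 11.3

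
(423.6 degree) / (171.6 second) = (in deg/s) 2.469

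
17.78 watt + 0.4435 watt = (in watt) 18.22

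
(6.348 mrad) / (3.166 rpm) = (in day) 2.216e-07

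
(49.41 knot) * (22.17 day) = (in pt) 1.38e+11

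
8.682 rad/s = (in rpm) 82.91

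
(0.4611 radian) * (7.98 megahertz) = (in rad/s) 3.68e+06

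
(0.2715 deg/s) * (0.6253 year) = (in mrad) 9.344e+07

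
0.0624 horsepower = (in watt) 46.53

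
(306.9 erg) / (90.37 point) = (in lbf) 0.0002164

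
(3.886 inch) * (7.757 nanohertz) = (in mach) 2.249e-12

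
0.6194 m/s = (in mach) 0.001819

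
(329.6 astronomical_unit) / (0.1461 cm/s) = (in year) 1.07e+09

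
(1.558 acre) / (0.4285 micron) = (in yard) 1.609e+10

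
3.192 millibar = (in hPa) 3.192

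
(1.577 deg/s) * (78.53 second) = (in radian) 2.161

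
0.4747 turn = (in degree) 170.9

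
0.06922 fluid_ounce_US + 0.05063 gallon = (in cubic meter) 0.0001937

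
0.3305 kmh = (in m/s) 0.09181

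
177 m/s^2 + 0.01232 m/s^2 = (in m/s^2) 177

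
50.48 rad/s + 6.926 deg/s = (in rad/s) 50.6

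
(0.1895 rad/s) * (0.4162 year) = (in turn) 3.959e+05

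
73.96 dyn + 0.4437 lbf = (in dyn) 1.974e+05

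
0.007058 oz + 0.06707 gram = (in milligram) 267.2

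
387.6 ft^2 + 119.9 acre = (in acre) 119.9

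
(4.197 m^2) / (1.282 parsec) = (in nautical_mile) 5.729e-20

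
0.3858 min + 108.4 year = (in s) 3.419e+09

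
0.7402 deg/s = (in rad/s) 0.01292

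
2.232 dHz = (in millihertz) 223.2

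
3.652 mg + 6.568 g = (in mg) 6572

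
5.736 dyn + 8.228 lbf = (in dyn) 3.66e+06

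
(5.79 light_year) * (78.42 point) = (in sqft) 1.631e+16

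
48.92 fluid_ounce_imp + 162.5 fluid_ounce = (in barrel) 0.03897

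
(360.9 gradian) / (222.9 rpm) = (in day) 2.811e-06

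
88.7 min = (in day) 0.0616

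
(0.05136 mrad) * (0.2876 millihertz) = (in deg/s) 8.463e-07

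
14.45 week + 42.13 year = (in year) 42.41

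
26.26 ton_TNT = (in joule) 1.099e+11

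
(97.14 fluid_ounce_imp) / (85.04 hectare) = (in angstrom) 32.46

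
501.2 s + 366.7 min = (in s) 2.25e+04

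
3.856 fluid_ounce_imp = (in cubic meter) 0.0001096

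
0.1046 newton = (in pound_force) 0.02352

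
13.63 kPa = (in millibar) 136.3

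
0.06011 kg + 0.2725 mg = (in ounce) 2.12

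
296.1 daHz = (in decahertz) 296.1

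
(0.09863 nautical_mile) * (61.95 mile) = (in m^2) 1.821e+07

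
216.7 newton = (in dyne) 2.167e+07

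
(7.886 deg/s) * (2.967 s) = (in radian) 0.4084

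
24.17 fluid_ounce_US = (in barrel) 0.004496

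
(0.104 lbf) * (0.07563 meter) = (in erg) 3.499e+05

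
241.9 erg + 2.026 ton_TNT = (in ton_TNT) 2.026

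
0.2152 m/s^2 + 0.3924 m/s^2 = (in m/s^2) 0.6076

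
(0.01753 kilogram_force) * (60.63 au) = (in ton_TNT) 372.7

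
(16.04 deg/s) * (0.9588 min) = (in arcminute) 5.536e+04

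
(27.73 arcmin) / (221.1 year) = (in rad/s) 1.157e-12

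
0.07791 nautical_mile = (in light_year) 1.525e-14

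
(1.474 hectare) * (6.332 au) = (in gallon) 3.689e+18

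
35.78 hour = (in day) 1.491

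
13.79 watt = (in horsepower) 0.01849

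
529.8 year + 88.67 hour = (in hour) 4.641e+06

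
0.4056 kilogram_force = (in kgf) 0.4056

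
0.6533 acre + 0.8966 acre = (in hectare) 0.6272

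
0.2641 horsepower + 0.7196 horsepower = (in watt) 733.5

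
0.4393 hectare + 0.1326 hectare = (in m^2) 5719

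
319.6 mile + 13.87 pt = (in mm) 5.143e+08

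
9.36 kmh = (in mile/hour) 5.816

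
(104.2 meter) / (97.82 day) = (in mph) 2.758e-05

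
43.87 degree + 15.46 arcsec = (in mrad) 765.8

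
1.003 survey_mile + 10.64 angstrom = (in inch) 6.355e+04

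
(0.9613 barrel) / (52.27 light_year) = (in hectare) 3.091e-23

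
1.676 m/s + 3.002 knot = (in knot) 6.26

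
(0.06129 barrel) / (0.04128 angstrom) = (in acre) 5.833e+05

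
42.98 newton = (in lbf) 9.662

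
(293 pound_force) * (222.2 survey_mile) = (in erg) 4.661e+15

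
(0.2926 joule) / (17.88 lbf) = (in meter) 0.003679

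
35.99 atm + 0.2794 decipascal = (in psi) 528.9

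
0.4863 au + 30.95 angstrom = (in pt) 2.062e+14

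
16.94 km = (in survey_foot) 5.558e+04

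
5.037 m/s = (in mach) 0.01479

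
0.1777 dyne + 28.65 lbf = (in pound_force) 28.65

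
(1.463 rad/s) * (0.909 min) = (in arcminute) 2.743e+05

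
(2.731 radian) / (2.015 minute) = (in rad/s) 0.02259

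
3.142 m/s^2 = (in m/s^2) 3.142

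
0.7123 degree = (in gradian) 0.7914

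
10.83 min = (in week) 0.001074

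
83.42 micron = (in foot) 0.0002737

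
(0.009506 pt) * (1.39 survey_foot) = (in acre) 3.511e-10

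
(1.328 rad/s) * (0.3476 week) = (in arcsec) 5.759e+10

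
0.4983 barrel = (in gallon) 20.93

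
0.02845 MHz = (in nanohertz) 2.845e+13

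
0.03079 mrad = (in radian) 3.079e-05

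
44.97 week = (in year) 0.8624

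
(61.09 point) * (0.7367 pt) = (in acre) 1.384e-09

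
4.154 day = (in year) 0.01138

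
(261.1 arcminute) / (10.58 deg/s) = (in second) 0.4113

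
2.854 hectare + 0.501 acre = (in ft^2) 3.29e+05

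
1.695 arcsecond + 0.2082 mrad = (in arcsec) 44.64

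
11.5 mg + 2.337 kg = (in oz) 82.44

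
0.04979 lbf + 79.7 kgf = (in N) 781.8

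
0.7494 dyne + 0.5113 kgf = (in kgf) 0.5113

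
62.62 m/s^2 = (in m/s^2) 62.62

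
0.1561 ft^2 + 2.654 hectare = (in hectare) 2.654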